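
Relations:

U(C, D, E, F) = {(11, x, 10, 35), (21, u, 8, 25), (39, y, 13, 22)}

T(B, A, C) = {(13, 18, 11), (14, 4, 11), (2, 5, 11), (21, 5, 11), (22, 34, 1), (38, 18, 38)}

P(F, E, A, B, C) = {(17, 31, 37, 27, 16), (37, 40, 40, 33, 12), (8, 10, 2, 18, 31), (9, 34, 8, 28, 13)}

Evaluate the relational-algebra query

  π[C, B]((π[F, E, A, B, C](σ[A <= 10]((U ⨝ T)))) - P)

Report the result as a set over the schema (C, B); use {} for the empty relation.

{(11, 14), (11, 2), (11, 21)}

U ⋈ T (natural join on C): {(11, x, 10, 35, 13, 18), (11, x, 10, 35, 14, 4), (11, x, 10, 35, 2, 5), (11, x, 10, 35, 21, 5)}
σ[A <= 10]: keep tuples satisfying A <= 10 → {(11, x, 10, 35, 14, 4), (11, x, 10, 35, 2, 5), (11, x, 10, 35, 21, 5)}
Keep only column(s) F, E, A, B, C: {(35, 10, 4, 14, 11), (35, 10, 5, 2, 11), (35, 10, 5, 21, 11)}
Difference: {(35, 10, 4, 14, 11), (35, 10, 5, 2, 11), (35, 10, 5, 21, 11)} with {(17, 31, 37, 27, 16), (37, 40, 40, 33, 12), (8, 10, 2, 18, 31), (9, 34, 8, 28, 13)} → {(35, 10, 4, 14, 11), (35, 10, 5, 2, 11), (35, 10, 5, 21, 11)}
Keep only column(s) C, B: {(11, 14), (11, 2), (11, 21)}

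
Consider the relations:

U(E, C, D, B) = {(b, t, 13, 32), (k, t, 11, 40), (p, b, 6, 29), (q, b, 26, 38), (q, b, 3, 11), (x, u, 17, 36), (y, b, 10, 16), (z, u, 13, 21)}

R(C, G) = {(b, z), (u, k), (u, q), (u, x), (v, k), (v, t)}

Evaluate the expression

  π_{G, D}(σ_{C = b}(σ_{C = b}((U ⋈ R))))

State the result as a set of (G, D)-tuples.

U ⋈ R (natural join on C): {(p, b, 6, 29, z), (q, b, 26, 38, z), (q, b, 3, 11, z), (x, u, 17, 36, k), (x, u, 17, 36, q), (x, u, 17, 36, x), (y, b, 10, 16, z), (z, u, 13, 21, k), (z, u, 13, 21, q), (z, u, 13, 21, x)}
Selection C = b: {(p, b, 6, 29, z), (q, b, 26, 38, z), (q, b, 3, 11, z), (y, b, 10, 16, z)}
Selection C = b: {(p, b, 6, 29, z), (q, b, 26, 38, z), (q, b, 3, 11, z), (y, b, 10, 16, z)}
π_{G, D} gives {(z, 10), (z, 26), (z, 3), (z, 6)}.

{(z, 10), (z, 26), (z, 3), (z, 6)}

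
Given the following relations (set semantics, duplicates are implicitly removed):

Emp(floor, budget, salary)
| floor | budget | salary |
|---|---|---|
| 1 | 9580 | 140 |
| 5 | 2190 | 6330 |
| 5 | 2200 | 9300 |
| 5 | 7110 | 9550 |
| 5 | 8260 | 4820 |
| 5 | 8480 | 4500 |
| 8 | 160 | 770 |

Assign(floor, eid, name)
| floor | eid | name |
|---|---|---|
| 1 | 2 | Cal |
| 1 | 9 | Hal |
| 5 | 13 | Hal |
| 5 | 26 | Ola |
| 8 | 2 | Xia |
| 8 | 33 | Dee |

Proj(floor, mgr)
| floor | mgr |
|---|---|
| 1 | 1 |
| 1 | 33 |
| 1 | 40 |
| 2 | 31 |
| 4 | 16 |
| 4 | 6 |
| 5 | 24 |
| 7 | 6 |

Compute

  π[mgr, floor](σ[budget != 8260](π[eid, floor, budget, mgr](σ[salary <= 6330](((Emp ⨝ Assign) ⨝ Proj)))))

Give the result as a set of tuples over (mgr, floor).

{(1, 1), (24, 5), (33, 1), (40, 1)}

Joining Emp and Assign on floor yields {(1, 9580, 140, 2, Cal), (1, 9580, 140, 9, Hal), (5, 2190, 6330, 13, Hal), (5, 2190, 6330, 26, Ola), (5, 2200, 9300, 13, Hal), (5, 2200, 9300, 26, Ola), (5, 7110, 9550, 13, Hal), (5, 7110, 9550, 26, Ola), (5, 8260, 4820, 13, Hal), (5, 8260, 4820, 26, Ola), (5, 8480, 4500, 13, Hal), (5, 8480, 4500, 26, Ola), (8, 160, 770, 2, Xia), (8, 160, 770, 33, Dee)}.
Joining (Emp ⨝ Assign) and Proj on floor yields {(1, 9580, 140, 2, Cal, 1), (1, 9580, 140, 2, Cal, 33), (1, 9580, 140, 2, Cal, 40), (1, 9580, 140, 9, Hal, 1), (1, 9580, 140, 9, Hal, 33), (1, 9580, 140, 9, Hal, 40), (5, 2190, 6330, 13, Hal, 24), (5, 2190, 6330, 26, Ola, 24), (5, 2200, 9300, 13, Hal, 24), (5, 2200, 9300, 26, Ola, 24), (5, 7110, 9550, 13, Hal, 24), (5, 7110, 9550, 26, Ola, 24), (5, 8260, 4820, 13, Hal, 24), (5, 8260, 4820, 26, Ola, 24), (5, 8480, 4500, 13, Hal, 24), (5, 8480, 4500, 26, Ola, 24)}.
Selection salary <= 6330: {(1, 9580, 140, 2, Cal, 1), (1, 9580, 140, 2, Cal, 33), (1, 9580, 140, 2, Cal, 40), (1, 9580, 140, 9, Hal, 1), (1, 9580, 140, 9, Hal, 33), (1, 9580, 140, 9, Hal, 40), (5, 2190, 6330, 13, Hal, 24), (5, 2190, 6330, 26, Ola, 24), (5, 8260, 4820, 13, Hal, 24), (5, 8260, 4820, 26, Ola, 24), (5, 8480, 4500, 13, Hal, 24), (5, 8480, 4500, 26, Ola, 24)}
π[eid, floor, budget, mgr]: project onto (eid, floor, budget, mgr) → {(13, 5, 2190, 24), (13, 5, 8260, 24), (13, 5, 8480, 24), (2, 1, 9580, 1), (2, 1, 9580, 33), (2, 1, 9580, 40), (26, 5, 2190, 24), (26, 5, 8260, 24), (26, 5, 8480, 24), (9, 1, 9580, 1), (9, 1, 9580, 33), (9, 1, 9580, 40)}
Selection budget != 8260: {(13, 5, 2190, 24), (13, 5, 8480, 24), (2, 1, 9580, 1), (2, 1, 9580, 33), (2, 1, 9580, 40), (26, 5, 2190, 24), (26, 5, 8480, 24), (9, 1, 9580, 1), (9, 1, 9580, 33), (9, 1, 9580, 40)}
π[mgr, floor]: project onto (mgr, floor) (6 duplicate(s) eliminated) → {(1, 1), (24, 5), (33, 1), (40, 1)}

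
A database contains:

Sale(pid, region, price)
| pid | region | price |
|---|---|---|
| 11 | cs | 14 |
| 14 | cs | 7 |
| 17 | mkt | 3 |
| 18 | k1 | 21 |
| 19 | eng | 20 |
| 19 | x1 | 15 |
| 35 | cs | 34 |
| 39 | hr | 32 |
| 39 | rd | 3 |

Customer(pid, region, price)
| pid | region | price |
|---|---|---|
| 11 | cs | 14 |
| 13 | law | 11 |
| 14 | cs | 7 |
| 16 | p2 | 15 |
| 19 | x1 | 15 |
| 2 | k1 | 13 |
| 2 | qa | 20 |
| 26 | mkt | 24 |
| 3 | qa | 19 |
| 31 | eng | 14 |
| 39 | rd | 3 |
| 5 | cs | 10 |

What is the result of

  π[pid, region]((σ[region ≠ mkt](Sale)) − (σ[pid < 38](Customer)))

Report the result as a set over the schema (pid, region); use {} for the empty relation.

Selection region ≠ mkt: {(11, cs, 14), (14, cs, 7), (18, k1, 21), (19, eng, 20), (19, x1, 15), (35, cs, 34), (39, hr, 32), (39, rd, 3)}
Selection pid < 38: {(11, cs, 14), (13, law, 11), (14, cs, 7), (16, p2, 15), (19, x1, 15), (2, k1, 13), (2, qa, 20), (26, mkt, 24), (3, qa, 19), (31, eng, 14), (5, cs, 10)}
Set difference of the two operands is {(18, k1, 21), (19, eng, 20), (35, cs, 34), (39, hr, 32), (39, rd, 3)}.
Projecting to pid, region: {(18, k1), (19, eng), (35, cs), (39, hr), (39, rd)}

{(18, k1), (19, eng), (35, cs), (39, hr), (39, rd)}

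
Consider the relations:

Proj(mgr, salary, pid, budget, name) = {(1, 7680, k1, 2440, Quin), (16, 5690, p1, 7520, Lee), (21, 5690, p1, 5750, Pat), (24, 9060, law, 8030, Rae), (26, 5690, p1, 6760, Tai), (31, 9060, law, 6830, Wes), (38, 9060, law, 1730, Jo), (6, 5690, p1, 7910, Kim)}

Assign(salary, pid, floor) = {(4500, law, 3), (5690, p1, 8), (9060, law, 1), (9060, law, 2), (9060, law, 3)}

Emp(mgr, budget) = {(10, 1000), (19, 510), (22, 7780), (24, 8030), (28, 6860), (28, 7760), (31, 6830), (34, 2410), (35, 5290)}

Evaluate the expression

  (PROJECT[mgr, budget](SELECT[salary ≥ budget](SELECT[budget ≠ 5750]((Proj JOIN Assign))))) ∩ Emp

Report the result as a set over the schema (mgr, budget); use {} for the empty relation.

{(24, 8030), (31, 6830)}

Proj ⋈ Assign (natural join on salary, pid): {(16, 5690, p1, 7520, Lee, 8), (21, 5690, p1, 5750, Pat, 8), (24, 9060, law, 8030, Rae, 1), (24, 9060, law, 8030, Rae, 2), (24, 9060, law, 8030, Rae, 3), (26, 5690, p1, 6760, Tai, 8), (31, 9060, law, 6830, Wes, 1), (31, 9060, law, 6830, Wes, 2), (31, 9060, law, 6830, Wes, 3), (38, 9060, law, 1730, Jo, 1), (38, 9060, law, 1730, Jo, 2), (38, 9060, law, 1730, Jo, 3), (6, 5690, p1, 7910, Kim, 8)}
Apply σ_{budget ≠ 5750}; surviving tuples: {(16, 5690, p1, 7520, Lee, 8), (24, 9060, law, 8030, Rae, 1), (24, 9060, law, 8030, Rae, 2), (24, 9060, law, 8030, Rae, 3), (26, 5690, p1, 6760, Tai, 8), (31, 9060, law, 6830, Wes, 1), (31, 9060, law, 6830, Wes, 2), (31, 9060, law, 6830, Wes, 3), (38, 9060, law, 1730, Jo, 1), (38, 9060, law, 1730, Jo, 2), (38, 9060, law, 1730, Jo, 3), (6, 5690, p1, 7910, Kim, 8)}
Apply σ_{salary ≥ budget}; surviving tuples: {(24, 9060, law, 8030, Rae, 1), (24, 9060, law, 8030, Rae, 2), (24, 9060, law, 8030, Rae, 3), (31, 9060, law, 6830, Wes, 1), (31, 9060, law, 6830, Wes, 2), (31, 9060, law, 6830, Wes, 3), (38, 9060, law, 1730, Jo, 1), (38, 9060, law, 1730, Jo, 2), (38, 9060, law, 1730, Jo, 3)}
π_{mgr, budget} gives {(24, 8030), (31, 6830), (38, 1730)} (6 duplicate(s) eliminated).
Set intersection of the two operands is {(24, 8030), (31, 6830)}.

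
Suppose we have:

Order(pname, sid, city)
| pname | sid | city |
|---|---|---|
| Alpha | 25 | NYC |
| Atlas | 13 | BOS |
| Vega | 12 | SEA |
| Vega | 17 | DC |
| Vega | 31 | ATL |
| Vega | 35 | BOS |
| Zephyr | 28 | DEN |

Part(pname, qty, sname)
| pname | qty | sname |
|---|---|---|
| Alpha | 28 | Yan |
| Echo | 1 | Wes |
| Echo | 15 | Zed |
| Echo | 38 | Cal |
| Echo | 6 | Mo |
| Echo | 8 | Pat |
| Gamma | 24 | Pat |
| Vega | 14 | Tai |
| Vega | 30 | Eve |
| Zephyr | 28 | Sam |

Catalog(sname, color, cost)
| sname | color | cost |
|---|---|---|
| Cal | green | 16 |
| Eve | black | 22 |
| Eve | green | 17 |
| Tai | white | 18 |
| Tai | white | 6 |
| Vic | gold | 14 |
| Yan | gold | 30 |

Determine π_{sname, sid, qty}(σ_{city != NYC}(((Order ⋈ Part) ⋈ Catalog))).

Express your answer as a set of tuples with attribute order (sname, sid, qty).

Order ⋈ Part (natural join on pname): {(Alpha, 25, NYC, 28, Yan), (Vega, 12, SEA, 14, Tai), (Vega, 12, SEA, 30, Eve), (Vega, 17, DC, 14, Tai), (Vega, 17, DC, 30, Eve), (Vega, 31, ATL, 14, Tai), (Vega, 31, ATL, 30, Eve), (Vega, 35, BOS, 14, Tai), (Vega, 35, BOS, 30, Eve), (Zephyr, 28, DEN, 28, Sam)}
(Order ⋈ Part) ⋈ Catalog (natural join on sname): {(Alpha, 25, NYC, 28, Yan, gold, 30), (Vega, 12, SEA, 14, Tai, white, 18), (Vega, 12, SEA, 14, Tai, white, 6), (Vega, 12, SEA, 30, Eve, black, 22), (Vega, 12, SEA, 30, Eve, green, 17), (Vega, 17, DC, 14, Tai, white, 18), (Vega, 17, DC, 14, Tai, white, 6), (Vega, 17, DC, 30, Eve, black, 22), (Vega, 17, DC, 30, Eve, green, 17), (Vega, 31, ATL, 14, Tai, white, 18), (Vega, 31, ATL, 14, Tai, white, 6), (Vega, 31, ATL, 30, Eve, black, 22), (Vega, 31, ATL, 30, Eve, green, 17), (Vega, 35, BOS, 14, Tai, white, 18), (Vega, 35, BOS, 14, Tai, white, 6), (Vega, 35, BOS, 30, Eve, black, 22), (Vega, 35, BOS, 30, Eve, green, 17)}
σ[city != NYC]: keep tuples satisfying city != NYC → {(Vega, 12, SEA, 14, Tai, white, 18), (Vega, 12, SEA, 14, Tai, white, 6), (Vega, 12, SEA, 30, Eve, black, 22), (Vega, 12, SEA, 30, Eve, green, 17), (Vega, 17, DC, 14, Tai, white, 18), (Vega, 17, DC, 14, Tai, white, 6), (Vega, 17, DC, 30, Eve, black, 22), (Vega, 17, DC, 30, Eve, green, 17), (Vega, 31, ATL, 14, Tai, white, 18), (Vega, 31, ATL, 14, Tai, white, 6), (Vega, 31, ATL, 30, Eve, black, 22), (Vega, 31, ATL, 30, Eve, green, 17), (Vega, 35, BOS, 14, Tai, white, 18), (Vega, 35, BOS, 14, Tai, white, 6), (Vega, 35, BOS, 30, Eve, black, 22), (Vega, 35, BOS, 30, Eve, green, 17)}
Projecting to sname, sid, qty (8 duplicate(s) eliminated): {(Eve, 12, 30), (Eve, 17, 30), (Eve, 31, 30), (Eve, 35, 30), (Tai, 12, 14), (Tai, 17, 14), (Tai, 31, 14), (Tai, 35, 14)}

{(Eve, 12, 30), (Eve, 17, 30), (Eve, 31, 30), (Eve, 35, 30), (Tai, 12, 14), (Tai, 17, 14), (Tai, 31, 14), (Tai, 35, 14)}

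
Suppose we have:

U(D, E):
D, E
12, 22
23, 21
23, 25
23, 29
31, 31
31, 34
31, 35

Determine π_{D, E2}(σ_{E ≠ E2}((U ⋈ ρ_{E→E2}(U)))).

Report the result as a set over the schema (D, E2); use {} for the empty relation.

ρ[E→E2]: schema becomes (D, E2); tuples unchanged.
U ⋈ ρ_{E→E2}(U) (natural join on D): {(12, 22, 22), (23, 21, 21), (23, 21, 25), (23, 21, 29), (23, 25, 21), (23, 25, 25), (23, 25, 29), (23, 29, 21), (23, 29, 25), (23, 29, 29), (31, 31, 31), (31, 31, 34), (31, 31, 35), (31, 34, 31), (31, 34, 34), (31, 34, 35), (31, 35, 31), (31, 35, 34), (31, 35, 35)}
Apply σ_{E ≠ E2}; surviving tuples: {(23, 21, 25), (23, 21, 29), (23, 25, 21), (23, 25, 29), (23, 29, 21), (23, 29, 25), (31, 31, 34), (31, 31, 35), (31, 34, 31), (31, 34, 35), (31, 35, 31), (31, 35, 34)}
π_{D, E2} gives {(23, 21), (23, 25), (23, 29), (31, 31), (31, 34), (31, 35)} (6 duplicate(s) eliminated).

{(23, 21), (23, 25), (23, 29), (31, 31), (31, 34), (31, 35)}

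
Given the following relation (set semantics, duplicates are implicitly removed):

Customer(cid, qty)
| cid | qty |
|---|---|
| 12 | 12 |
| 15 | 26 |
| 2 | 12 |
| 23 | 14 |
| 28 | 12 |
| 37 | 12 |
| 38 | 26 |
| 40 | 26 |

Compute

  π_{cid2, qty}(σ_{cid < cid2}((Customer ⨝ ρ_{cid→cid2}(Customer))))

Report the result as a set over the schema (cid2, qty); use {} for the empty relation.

{(12, 12), (28, 12), (37, 12), (38, 26), (40, 26)}

ρ[cid→cid2]: schema becomes (cid2, qty); tuples unchanged.
Natural join on qty: {(12, 12, 12), (12, 12, 2), (12, 12, 28), (12, 12, 37), (15, 26, 15), (15, 26, 38), (15, 26, 40), (2, 12, 12), (2, 12, 2), (2, 12, 28), (2, 12, 37), (23, 14, 23), (28, 12, 12), (28, 12, 2), (28, 12, 28), (28, 12, 37), (37, 12, 12), (37, 12, 2), (37, 12, 28), (37, 12, 37), (38, 26, 15), (38, 26, 38), (38, 26, 40), (40, 26, 15), (40, 26, 38), (40, 26, 40)}
Filtering on cid < cid2 leaves {(12, 12, 28), (12, 12, 37), (15, 26, 38), (15, 26, 40), (2, 12, 12), (2, 12, 28), (2, 12, 37), (28, 12, 37), (38, 26, 40)}.
Keep only column(s) cid2, qty (4 duplicate(s) eliminated): {(12, 12), (28, 12), (37, 12), (38, 26), (40, 26)}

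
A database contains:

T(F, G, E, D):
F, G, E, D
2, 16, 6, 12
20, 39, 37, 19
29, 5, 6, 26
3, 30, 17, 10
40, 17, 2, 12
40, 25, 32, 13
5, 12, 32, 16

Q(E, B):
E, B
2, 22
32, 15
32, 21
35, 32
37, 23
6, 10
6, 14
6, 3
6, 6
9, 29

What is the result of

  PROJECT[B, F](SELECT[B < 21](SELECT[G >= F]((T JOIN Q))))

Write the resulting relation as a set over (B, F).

{(10, 2), (14, 2), (15, 5), (3, 2), (6, 2)}

T ⋈ Q (natural join on E): {(2, 16, 6, 12, 10), (2, 16, 6, 12, 14), (2, 16, 6, 12, 3), (2, 16, 6, 12, 6), (20, 39, 37, 19, 23), (29, 5, 6, 26, 10), (29, 5, 6, 26, 14), (29, 5, 6, 26, 3), (29, 5, 6, 26, 6), (40, 17, 2, 12, 22), (40, 25, 32, 13, 15), (40, 25, 32, 13, 21), (5, 12, 32, 16, 15), (5, 12, 32, 16, 21)}
Selection G >= F: {(2, 16, 6, 12, 10), (2, 16, 6, 12, 14), (2, 16, 6, 12, 3), (2, 16, 6, 12, 6), (20, 39, 37, 19, 23), (5, 12, 32, 16, 15), (5, 12, 32, 16, 21)}
Selection B < 21: {(2, 16, 6, 12, 10), (2, 16, 6, 12, 14), (2, 16, 6, 12, 3), (2, 16, 6, 12, 6), (5, 12, 32, 16, 15)}
π_{B, F} gives {(10, 2), (14, 2), (15, 5), (3, 2), (6, 2)}.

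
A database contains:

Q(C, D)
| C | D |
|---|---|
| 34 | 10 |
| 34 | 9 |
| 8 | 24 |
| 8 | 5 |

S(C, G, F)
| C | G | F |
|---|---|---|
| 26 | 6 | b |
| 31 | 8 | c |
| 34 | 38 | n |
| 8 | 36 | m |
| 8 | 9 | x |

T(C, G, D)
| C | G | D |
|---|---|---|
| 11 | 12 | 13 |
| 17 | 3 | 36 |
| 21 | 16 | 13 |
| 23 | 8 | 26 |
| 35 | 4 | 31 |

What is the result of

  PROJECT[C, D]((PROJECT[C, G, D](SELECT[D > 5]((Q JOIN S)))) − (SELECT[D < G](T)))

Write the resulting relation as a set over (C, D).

Joining Q and S on C yields {(34, 10, 38, n), (34, 9, 38, n), (8, 24, 36, m), (8, 24, 9, x), (8, 5, 36, m), (8, 5, 9, x)}.
Filtering on D > 5 leaves {(34, 10, 38, n), (34, 9, 38, n), (8, 24, 36, m), (8, 24, 9, x)}.
π_{C, G, D} gives {(34, 38, 10), (34, 38, 9), (8, 36, 24), (8, 9, 24)}.
Filtering on D < G leaves {(21, 16, 13)}.
Difference: {(34, 38, 10), (34, 38, 9), (8, 36, 24), (8, 9, 24)} with {(21, 16, 13)} → {(34, 38, 10), (34, 38, 9), (8, 36, 24), (8, 9, 24)}
π_{C, D} gives {(34, 10), (34, 9), (8, 24)} (1 duplicate(s) eliminated).

{(34, 10), (34, 9), (8, 24)}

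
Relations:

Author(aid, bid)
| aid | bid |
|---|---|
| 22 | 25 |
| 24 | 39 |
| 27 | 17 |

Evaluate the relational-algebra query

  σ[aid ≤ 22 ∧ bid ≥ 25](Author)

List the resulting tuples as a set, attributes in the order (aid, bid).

{(22, 25)}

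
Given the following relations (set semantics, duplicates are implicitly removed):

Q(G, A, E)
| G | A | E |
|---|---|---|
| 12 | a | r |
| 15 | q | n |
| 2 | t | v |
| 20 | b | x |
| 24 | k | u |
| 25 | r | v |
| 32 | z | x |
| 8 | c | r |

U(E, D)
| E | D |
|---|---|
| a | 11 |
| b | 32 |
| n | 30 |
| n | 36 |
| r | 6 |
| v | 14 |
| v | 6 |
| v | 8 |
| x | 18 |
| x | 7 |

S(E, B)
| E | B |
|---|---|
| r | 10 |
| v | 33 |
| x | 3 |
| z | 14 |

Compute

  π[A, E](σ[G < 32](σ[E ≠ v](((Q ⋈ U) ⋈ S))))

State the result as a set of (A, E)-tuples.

Joining Q and U on E yields {(12, a, r, 6), (15, q, n, 30), (15, q, n, 36), (2, t, v, 14), (2, t, v, 6), (2, t, v, 8), (20, b, x, 18), (20, b, x, 7), (25, r, v, 14), (25, r, v, 6), (25, r, v, 8), (32, z, x, 18), (32, z, x, 7), (8, c, r, 6)}.
Joining (Q ⋈ U) and S on E yields {(12, a, r, 6, 10), (2, t, v, 14, 33), (2, t, v, 6, 33), (2, t, v, 8, 33), (20, b, x, 18, 3), (20, b, x, 7, 3), (25, r, v, 14, 33), (25, r, v, 6, 33), (25, r, v, 8, 33), (32, z, x, 18, 3), (32, z, x, 7, 3), (8, c, r, 6, 10)}.
Apply σ_{E ≠ v}; surviving tuples: {(12, a, r, 6, 10), (20, b, x, 18, 3), (20, b, x, 7, 3), (32, z, x, 18, 3), (32, z, x, 7, 3), (8, c, r, 6, 10)}
Apply σ_{G < 32}; surviving tuples: {(12, a, r, 6, 10), (20, b, x, 18, 3), (20, b, x, 7, 3), (8, c, r, 6, 10)}
Keep only column(s) A, E (1 duplicate(s) eliminated): {(a, r), (b, x), (c, r)}

{(a, r), (b, x), (c, r)}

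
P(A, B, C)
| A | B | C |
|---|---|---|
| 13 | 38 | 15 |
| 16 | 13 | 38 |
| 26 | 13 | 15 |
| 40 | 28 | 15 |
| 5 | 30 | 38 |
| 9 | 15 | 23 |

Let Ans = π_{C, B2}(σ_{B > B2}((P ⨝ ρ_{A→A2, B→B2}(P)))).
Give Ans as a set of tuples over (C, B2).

ρ[A→A2, B→B2]: schema becomes (A2, B2, C); tuples unchanged.
Natural join on C: {(13, 38, 15, 13, 38), (13, 38, 15, 26, 13), (13, 38, 15, 40, 28), (16, 13, 38, 16, 13), (16, 13, 38, 5, 30), (26, 13, 15, 13, 38), (26, 13, 15, 26, 13), (26, 13, 15, 40, 28), (40, 28, 15, 13, 38), (40, 28, 15, 26, 13), (40, 28, 15, 40, 28), (5, 30, 38, 16, 13), (5, 30, 38, 5, 30), (9, 15, 23, 9, 15)}
σ[B > B2]: keep tuples satisfying B > B2 → {(13, 38, 15, 26, 13), (13, 38, 15, 40, 28), (40, 28, 15, 26, 13), (5, 30, 38, 16, 13)}
π_{C, B2} gives {(15, 13), (15, 28), (38, 13)} (1 duplicate(s) eliminated).

{(15, 13), (15, 28), (38, 13)}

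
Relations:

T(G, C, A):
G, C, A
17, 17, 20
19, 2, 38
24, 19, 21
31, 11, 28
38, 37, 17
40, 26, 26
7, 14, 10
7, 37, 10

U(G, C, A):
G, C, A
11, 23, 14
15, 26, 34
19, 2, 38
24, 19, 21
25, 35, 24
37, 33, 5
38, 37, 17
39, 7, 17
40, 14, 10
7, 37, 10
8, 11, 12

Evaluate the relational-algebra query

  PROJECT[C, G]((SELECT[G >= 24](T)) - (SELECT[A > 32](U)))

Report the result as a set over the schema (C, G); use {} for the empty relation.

σ[G >= 24]: keep tuples satisfying G >= 24 → {(24, 19, 21), (31, 11, 28), (38, 37, 17), (40, 26, 26)}
σ[A > 32]: keep tuples satisfying A > 32 → {(15, 26, 34), (19, 2, 38)}
Difference: {(24, 19, 21), (31, 11, 28), (38, 37, 17), (40, 26, 26)} with {(15, 26, 34), (19, 2, 38)} → {(24, 19, 21), (31, 11, 28), (38, 37, 17), (40, 26, 26)}
π[C, G]: project onto (C, G) → {(11, 31), (19, 24), (26, 40), (37, 38)}

{(11, 31), (19, 24), (26, 40), (37, 38)}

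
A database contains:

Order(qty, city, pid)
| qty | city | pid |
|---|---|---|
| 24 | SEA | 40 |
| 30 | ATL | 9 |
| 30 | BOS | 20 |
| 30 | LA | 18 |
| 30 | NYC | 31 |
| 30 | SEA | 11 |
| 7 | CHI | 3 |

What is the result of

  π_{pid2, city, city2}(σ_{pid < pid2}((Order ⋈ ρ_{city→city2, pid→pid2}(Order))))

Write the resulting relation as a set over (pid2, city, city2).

{(11, ATL, SEA), (18, ATL, LA), (18, SEA, LA), (20, ATL, BOS), (20, LA, BOS), (20, SEA, BOS), (31, ATL, NYC), (31, BOS, NYC), (31, LA, NYC), (31, SEA, NYC)}

ρ[city→city2, pid→pid2]: schema becomes (qty, city2, pid2); tuples unchanged.
Order ⋈ ρ_{city→city2, pid→pid2}(Order) (natural join on qty): {(24, SEA, 40, SEA, 40), (30, ATL, 9, ATL, 9), (30, ATL, 9, BOS, 20), (30, ATL, 9, LA, 18), (30, ATL, 9, NYC, 31), (30, ATL, 9, SEA, 11), (30, BOS, 20, ATL, 9), (30, BOS, 20, BOS, 20), (30, BOS, 20, LA, 18), (30, BOS, 20, NYC, 31), (30, BOS, 20, SEA, 11), (30, LA, 18, ATL, 9), (30, LA, 18, BOS, 20), (30, LA, 18, LA, 18), (30, LA, 18, NYC, 31), (30, LA, 18, SEA, 11), (30, NYC, 31, ATL, 9), (30, NYC, 31, BOS, 20), (30, NYC, 31, LA, 18), (30, NYC, 31, NYC, 31), (30, NYC, 31, SEA, 11), (30, SEA, 11, ATL, 9), (30, SEA, 11, BOS, 20), (30, SEA, 11, LA, 18), (30, SEA, 11, NYC, 31), (30, SEA, 11, SEA, 11), (7, CHI, 3, CHI, 3)}
σ[pid < pid2]: keep tuples satisfying pid < pid2 → {(30, ATL, 9, BOS, 20), (30, ATL, 9, LA, 18), (30, ATL, 9, NYC, 31), (30, ATL, 9, SEA, 11), (30, BOS, 20, NYC, 31), (30, LA, 18, BOS, 20), (30, LA, 18, NYC, 31), (30, SEA, 11, BOS, 20), (30, SEA, 11, LA, 18), (30, SEA, 11, NYC, 31)}
Projecting to pid2, city, city2: {(11, ATL, SEA), (18, ATL, LA), (18, SEA, LA), (20, ATL, BOS), (20, LA, BOS), (20, SEA, BOS), (31, ATL, NYC), (31, BOS, NYC), (31, LA, NYC), (31, SEA, NYC)}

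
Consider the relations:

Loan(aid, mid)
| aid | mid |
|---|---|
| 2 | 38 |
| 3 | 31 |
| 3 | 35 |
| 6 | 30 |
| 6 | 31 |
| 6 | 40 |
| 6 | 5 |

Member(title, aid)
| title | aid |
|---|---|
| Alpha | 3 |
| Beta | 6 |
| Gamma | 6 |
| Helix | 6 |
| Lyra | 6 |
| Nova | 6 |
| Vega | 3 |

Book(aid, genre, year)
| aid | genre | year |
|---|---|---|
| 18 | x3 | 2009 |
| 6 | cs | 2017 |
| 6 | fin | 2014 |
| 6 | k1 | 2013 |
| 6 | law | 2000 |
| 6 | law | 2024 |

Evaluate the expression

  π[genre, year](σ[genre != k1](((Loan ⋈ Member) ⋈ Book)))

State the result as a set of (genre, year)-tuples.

{(cs, 2017), (fin, 2014), (law, 2000), (law, 2024)}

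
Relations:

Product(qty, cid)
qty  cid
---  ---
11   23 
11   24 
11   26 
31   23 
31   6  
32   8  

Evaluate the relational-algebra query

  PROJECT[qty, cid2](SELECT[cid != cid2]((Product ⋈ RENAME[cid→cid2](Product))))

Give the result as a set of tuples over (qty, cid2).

ρ[cid→cid2]: schema becomes (qty, cid2); tuples unchanged.
Joining Product and RENAME[cid→cid2](Product) on qty yields {(11, 23, 23), (11, 23, 24), (11, 23, 26), (11, 24, 23), (11, 24, 24), (11, 24, 26), (11, 26, 23), (11, 26, 24), (11, 26, 26), (31, 23, 23), (31, 23, 6), (31, 6, 23), (31, 6, 6), (32, 8, 8)}.
σ[cid != cid2]: keep tuples satisfying cid != cid2 → {(11, 23, 24), (11, 23, 26), (11, 24, 23), (11, 24, 26), (11, 26, 23), (11, 26, 24), (31, 23, 6), (31, 6, 23)}
Projecting to qty, cid2 (3 duplicate(s) eliminated): {(11, 23), (11, 24), (11, 26), (31, 23), (31, 6)}

{(11, 23), (11, 24), (11, 26), (31, 23), (31, 6)}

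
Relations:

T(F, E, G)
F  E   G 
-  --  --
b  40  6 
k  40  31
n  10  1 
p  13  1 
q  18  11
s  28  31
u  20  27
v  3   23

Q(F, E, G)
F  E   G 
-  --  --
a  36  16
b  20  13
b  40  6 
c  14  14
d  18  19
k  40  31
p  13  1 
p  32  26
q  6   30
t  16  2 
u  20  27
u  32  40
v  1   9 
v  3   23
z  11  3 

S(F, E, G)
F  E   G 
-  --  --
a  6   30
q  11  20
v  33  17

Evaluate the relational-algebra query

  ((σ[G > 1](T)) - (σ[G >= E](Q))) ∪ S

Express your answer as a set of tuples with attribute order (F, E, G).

{(a, 6, 30), (b, 40, 6), (k, 40, 31), (q, 11, 20), (q, 18, 11), (s, 28, 31), (v, 33, 17)}

Filtering on G > 1 leaves {(b, 40, 6), (k, 40, 31), (q, 18, 11), (s, 28, 31), (u, 20, 27), (v, 3, 23)}.
Filtering on G >= E leaves {(c, 14, 14), (d, 18, 19), (q, 6, 30), (u, 20, 27), (u, 32, 40), (v, 1, 9), (v, 3, 23)}.
Difference: {(b, 40, 6), (k, 40, 31), (q, 18, 11), (s, 28, 31), (u, 20, 27), (v, 3, 23)} with {(c, 14, 14), (d, 18, 19), (q, 6, 30), (u, 20, 27), (u, 32, 40), (v, 1, 9), (v, 3, 23)} → {(b, 40, 6), (k, 40, 31), (q, 18, 11), (s, 28, 31)}
Union: {(b, 40, 6), (k, 40, 31), (q, 18, 11), (s, 28, 31)} with {(a, 6, 30), (q, 11, 20), (v, 33, 17)} → {(a, 6, 30), (b, 40, 6), (k, 40, 31), (q, 11, 20), (q, 18, 11), (s, 28, 31), (v, 33, 17)}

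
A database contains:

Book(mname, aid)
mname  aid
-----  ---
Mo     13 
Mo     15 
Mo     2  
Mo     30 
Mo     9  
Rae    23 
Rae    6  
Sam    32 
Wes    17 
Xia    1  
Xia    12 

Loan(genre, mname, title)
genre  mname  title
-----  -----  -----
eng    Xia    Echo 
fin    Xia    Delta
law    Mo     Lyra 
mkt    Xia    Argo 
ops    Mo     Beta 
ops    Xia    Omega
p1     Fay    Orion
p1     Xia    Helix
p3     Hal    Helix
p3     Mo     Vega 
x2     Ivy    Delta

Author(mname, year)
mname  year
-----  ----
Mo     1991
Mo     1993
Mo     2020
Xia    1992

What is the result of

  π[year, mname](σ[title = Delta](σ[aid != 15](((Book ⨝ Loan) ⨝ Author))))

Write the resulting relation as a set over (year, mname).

Natural join on mname: {(Mo, 13, law, Lyra), (Mo, 13, ops, Beta), (Mo, 13, p3, Vega), (Mo, 15, law, Lyra), (Mo, 15, ops, Beta), (Mo, 15, p3, Vega), (Mo, 2, law, Lyra), (Mo, 2, ops, Beta), (Mo, 2, p3, Vega), (Mo, 30, law, Lyra), (Mo, 30, ops, Beta), (Mo, 30, p3, Vega), (Mo, 9, law, Lyra), (Mo, 9, ops, Beta), (Mo, 9, p3, Vega), (Xia, 1, eng, Echo), (Xia, 1, fin, Delta), (Xia, 1, mkt, Argo), (Xia, 1, ops, Omega), (Xia, 1, p1, Helix), (Xia, 12, eng, Echo), (Xia, 12, fin, Delta), (Xia, 12, mkt, Argo), (Xia, 12, ops, Omega), (Xia, 12, p1, Helix)}
Natural join on mname: {(Mo, 13, law, Lyra, 1991), (Mo, 13, law, Lyra, 1993), (Mo, 13, law, Lyra, 2020), (Mo, 13, ops, Beta, 1991), (Mo, 13, ops, Beta, 1993), (Mo, 13, ops, Beta, 2020), (Mo, 13, p3, Vega, 1991), (Mo, 13, p3, Vega, 1993), (Mo, 13, p3, Vega, 2020), (Mo, 15, law, Lyra, 1991), (Mo, 15, law, Lyra, 1993), (Mo, 15, law, Lyra, 2020), (Mo, 15, ops, Beta, 1991), (Mo, 15, ops, Beta, 1993), (Mo, 15, ops, Beta, 2020), (Mo, 15, p3, Vega, 1991), (Mo, 15, p3, Vega, 1993), (Mo, 15, p3, Vega, 2020), (Mo, 2, law, Lyra, 1991), (Mo, 2, law, Lyra, 1993), (Mo, 2, law, Lyra, 2020), (Mo, 2, ops, Beta, 1991), (Mo, 2, ops, Beta, 1993), (Mo, 2, ops, Beta, 2020), (Mo, 2, p3, Vega, 1991), (Mo, 2, p3, Vega, 1993), (Mo, 2, p3, Vega, 2020), (Mo, 30, law, Lyra, 1991), (Mo, 30, law, Lyra, 1993), (Mo, 30, law, Lyra, 2020), (Mo, 30, ops, Beta, 1991), (Mo, 30, ops, Beta, 1993), (Mo, 30, ops, Beta, 2020), (Mo, 30, p3, Vega, 1991), (Mo, 30, p3, Vega, 1993), (Mo, 30, p3, Vega, 2020), (Mo, 9, law, Lyra, 1991), (Mo, 9, law, Lyra, 1993), (Mo, 9, law, Lyra, 2020), (Mo, 9, ops, Beta, 1991), (Mo, 9, ops, Beta, 1993), (Mo, 9, ops, Beta, 2020), (Mo, 9, p3, Vega, 1991), (Mo, 9, p3, Vega, 1993), (Mo, 9, p3, Vega, 2020), (Xia, 1, eng, Echo, 1992), (Xia, 1, fin, Delta, 1992), (Xia, 1, mkt, Argo, 1992), (Xia, 1, ops, Omega, 1992), (Xia, 1, p1, Helix, 1992), (Xia, 12, eng, Echo, 1992), (Xia, 12, fin, Delta, 1992), (Xia, 12, mkt, Argo, 1992), (Xia, 12, ops, Omega, 1992), (Xia, 12, p1, Helix, 1992)}
Selection aid != 15: {(Mo, 13, law, Lyra, 1991), (Mo, 13, law, Lyra, 1993), (Mo, 13, law, Lyra, 2020), (Mo, 13, ops, Beta, 1991), (Mo, 13, ops, Beta, 1993), (Mo, 13, ops, Beta, 2020), (Mo, 13, p3, Vega, 1991), (Mo, 13, p3, Vega, 1993), (Mo, 13, p3, Vega, 2020), (Mo, 2, law, Lyra, 1991), (Mo, 2, law, Lyra, 1993), (Mo, 2, law, Lyra, 2020), (Mo, 2, ops, Beta, 1991), (Mo, 2, ops, Beta, 1993), (Mo, 2, ops, Beta, 2020), (Mo, 2, p3, Vega, 1991), (Mo, 2, p3, Vega, 1993), (Mo, 2, p3, Vega, 2020), (Mo, 30, law, Lyra, 1991), (Mo, 30, law, Lyra, 1993), (Mo, 30, law, Lyra, 2020), (Mo, 30, ops, Beta, 1991), (Mo, 30, ops, Beta, 1993), (Mo, 30, ops, Beta, 2020), (Mo, 30, p3, Vega, 1991), (Mo, 30, p3, Vega, 1993), (Mo, 30, p3, Vega, 2020), (Mo, 9, law, Lyra, 1991), (Mo, 9, law, Lyra, 1993), (Mo, 9, law, Lyra, 2020), (Mo, 9, ops, Beta, 1991), (Mo, 9, ops, Beta, 1993), (Mo, 9, ops, Beta, 2020), (Mo, 9, p3, Vega, 1991), (Mo, 9, p3, Vega, 1993), (Mo, 9, p3, Vega, 2020), (Xia, 1, eng, Echo, 1992), (Xia, 1, fin, Delta, 1992), (Xia, 1, mkt, Argo, 1992), (Xia, 1, ops, Omega, 1992), (Xia, 1, p1, Helix, 1992), (Xia, 12, eng, Echo, 1992), (Xia, 12, fin, Delta, 1992), (Xia, 12, mkt, Argo, 1992), (Xia, 12, ops, Omega, 1992), (Xia, 12, p1, Helix, 1992)}
Selection title = Delta: {(Xia, 1, fin, Delta, 1992), (Xia, 12, fin, Delta, 1992)}
Projecting to year, mname (1 duplicate(s) eliminated): {(1992, Xia)}

{(1992, Xia)}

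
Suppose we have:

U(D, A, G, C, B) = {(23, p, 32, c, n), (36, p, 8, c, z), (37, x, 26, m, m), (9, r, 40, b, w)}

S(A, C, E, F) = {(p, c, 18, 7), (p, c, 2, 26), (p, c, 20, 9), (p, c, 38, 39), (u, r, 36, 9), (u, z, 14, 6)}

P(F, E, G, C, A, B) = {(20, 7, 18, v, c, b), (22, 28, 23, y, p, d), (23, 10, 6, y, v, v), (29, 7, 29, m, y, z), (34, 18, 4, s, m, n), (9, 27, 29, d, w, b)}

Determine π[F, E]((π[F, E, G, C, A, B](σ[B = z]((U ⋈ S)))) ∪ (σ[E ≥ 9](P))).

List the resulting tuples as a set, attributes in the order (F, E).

U ⋈ S (natural join on A, C): {(23, p, 32, c, n, 18, 7), (23, p, 32, c, n, 2, 26), (23, p, 32, c, n, 20, 9), (23, p, 32, c, n, 38, 39), (36, p, 8, c, z, 18, 7), (36, p, 8, c, z, 2, 26), (36, p, 8, c, z, 20, 9), (36, p, 8, c, z, 38, 39)}
σ[B = z]: keep tuples satisfying B = z → {(36, p, 8, c, z, 18, 7), (36, p, 8, c, z, 2, 26), (36, p, 8, c, z, 20, 9), (36, p, 8, c, z, 38, 39)}
Keep only column(s) F, E, G, C, A, B: {(26, 2, 8, c, p, z), (39, 38, 8, c, p, z), (7, 18, 8, c, p, z), (9, 20, 8, c, p, z)}
σ[E ≥ 9]: keep tuples satisfying E ≥ 9 → {(22, 28, 23, y, p, d), (23, 10, 6, y, v, v), (34, 18, 4, s, m, n), (9, 27, 29, d, w, b)}
Taking the union: {(22, 28, 23, y, p, d), (23, 10, 6, y, v, v), (26, 2, 8, c, p, z), (34, 18, 4, s, m, n), (39, 38, 8, c, p, z), (7, 18, 8, c, p, z), (9, 20, 8, c, p, z), (9, 27, 29, d, w, b)}
Keep only column(s) F, E: {(22, 28), (23, 10), (26, 2), (34, 18), (39, 38), (7, 18), (9, 20), (9, 27)}

{(22, 28), (23, 10), (26, 2), (34, 18), (39, 38), (7, 18), (9, 20), (9, 27)}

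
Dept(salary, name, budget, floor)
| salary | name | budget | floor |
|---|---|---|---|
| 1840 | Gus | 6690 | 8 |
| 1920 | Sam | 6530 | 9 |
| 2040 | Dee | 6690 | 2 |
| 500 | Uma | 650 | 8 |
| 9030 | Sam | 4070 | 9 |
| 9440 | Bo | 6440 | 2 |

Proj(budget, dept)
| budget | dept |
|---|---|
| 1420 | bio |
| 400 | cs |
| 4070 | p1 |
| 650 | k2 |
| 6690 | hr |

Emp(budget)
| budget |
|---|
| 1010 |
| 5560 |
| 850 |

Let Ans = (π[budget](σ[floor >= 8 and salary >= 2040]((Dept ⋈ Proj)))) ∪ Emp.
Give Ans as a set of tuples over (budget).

{1010, 4070, 5560, 850}

Joining Dept and Proj on budget yields {(1840, Gus, 6690, 8, hr), (2040, Dee, 6690, 2, hr), (500, Uma, 650, 8, k2), (9030, Sam, 4070, 9, p1)}.
Apply σ_{floor >= 8 and salary >= 2040}; surviving tuples: {(9030, Sam, 4070, 9, p1)}
π[budget]: project onto (budget) → {4070}
Set union of the two operands is {1010, 4070, 5560, 850}.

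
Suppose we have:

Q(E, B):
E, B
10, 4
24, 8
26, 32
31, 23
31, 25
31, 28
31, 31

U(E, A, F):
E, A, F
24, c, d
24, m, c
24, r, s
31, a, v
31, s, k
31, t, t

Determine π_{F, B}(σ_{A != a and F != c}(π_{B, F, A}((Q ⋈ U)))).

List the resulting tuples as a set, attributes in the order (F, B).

{(d, 8), (k, 23), (k, 25), (k, 28), (k, 31), (s, 8), (t, 23), (t, 25), (t, 28), (t, 31)}

Joining Q and U on E yields {(24, 8, c, d), (24, 8, m, c), (24, 8, r, s), (31, 23, a, v), (31, 23, s, k), (31, 23, t, t), (31, 25, a, v), (31, 25, s, k), (31, 25, t, t), (31, 28, a, v), (31, 28, s, k), (31, 28, t, t), (31, 31, a, v), (31, 31, s, k), (31, 31, t, t)}.
π[B, F, A]: project onto (B, F, A) → {(23, k, s), (23, t, t), (23, v, a), (25, k, s), (25, t, t), (25, v, a), (28, k, s), (28, t, t), (28, v, a), (31, k, s), (31, t, t), (31, v, a), (8, c, m), (8, d, c), (8, s, r)}
Apply σ_{A != a and F != c}; surviving tuples: {(23, k, s), (23, t, t), (25, k, s), (25, t, t), (28, k, s), (28, t, t), (31, k, s), (31, t, t), (8, d, c), (8, s, r)}
π[F, B]: project onto (F, B) → {(d, 8), (k, 23), (k, 25), (k, 28), (k, 31), (s, 8), (t, 23), (t, 25), (t, 28), (t, 31)}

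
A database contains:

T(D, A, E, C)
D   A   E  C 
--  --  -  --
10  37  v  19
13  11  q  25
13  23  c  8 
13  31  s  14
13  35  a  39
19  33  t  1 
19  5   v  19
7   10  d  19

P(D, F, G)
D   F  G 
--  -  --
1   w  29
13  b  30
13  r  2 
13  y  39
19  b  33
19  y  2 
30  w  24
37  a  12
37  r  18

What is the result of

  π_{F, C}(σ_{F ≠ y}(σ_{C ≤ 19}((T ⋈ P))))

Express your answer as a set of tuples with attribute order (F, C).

Joining T and P on D yields {(13, 11, q, 25, b, 30), (13, 11, q, 25, r, 2), (13, 11, q, 25, y, 39), (13, 23, c, 8, b, 30), (13, 23, c, 8, r, 2), (13, 23, c, 8, y, 39), (13, 31, s, 14, b, 30), (13, 31, s, 14, r, 2), (13, 31, s, 14, y, 39), (13, 35, a, 39, b, 30), (13, 35, a, 39, r, 2), (13, 35, a, 39, y, 39), (19, 33, t, 1, b, 33), (19, 33, t, 1, y, 2), (19, 5, v, 19, b, 33), (19, 5, v, 19, y, 2)}.
Filtering on C ≤ 19 leaves {(13, 23, c, 8, b, 30), (13, 23, c, 8, r, 2), (13, 23, c, 8, y, 39), (13, 31, s, 14, b, 30), (13, 31, s, 14, r, 2), (13, 31, s, 14, y, 39), (19, 33, t, 1, b, 33), (19, 33, t, 1, y, 2), (19, 5, v, 19, b, 33), (19, 5, v, 19, y, 2)}.
Filtering on F ≠ y leaves {(13, 23, c, 8, b, 30), (13, 23, c, 8, r, 2), (13, 31, s, 14, b, 30), (13, 31, s, 14, r, 2), (19, 33, t, 1, b, 33), (19, 5, v, 19, b, 33)}.
π_{F, C} gives {(b, 1), (b, 14), (b, 19), (b, 8), (r, 14), (r, 8)}.

{(b, 1), (b, 14), (b, 19), (b, 8), (r, 14), (r, 8)}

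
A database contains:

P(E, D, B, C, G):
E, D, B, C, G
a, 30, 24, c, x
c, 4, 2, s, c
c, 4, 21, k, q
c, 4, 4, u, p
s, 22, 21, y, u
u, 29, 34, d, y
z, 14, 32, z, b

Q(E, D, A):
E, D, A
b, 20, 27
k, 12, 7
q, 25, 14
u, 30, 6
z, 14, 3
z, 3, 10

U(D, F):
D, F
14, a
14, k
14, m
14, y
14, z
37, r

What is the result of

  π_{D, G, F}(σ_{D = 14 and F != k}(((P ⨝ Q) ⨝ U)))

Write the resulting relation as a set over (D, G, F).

P ⋈ Q (natural join on E, D): {(z, 14, 32, z, b, 3)}
(P ⨝ Q) ⋈ U (natural join on D): {(z, 14, 32, z, b, 3, a), (z, 14, 32, z, b, 3, k), (z, 14, 32, z, b, 3, m), (z, 14, 32, z, b, 3, y), (z, 14, 32, z, b, 3, z)}
σ[D = 14 and F != k]: keep tuples satisfying D = 14 and F != k → {(z, 14, 32, z, b, 3, a), (z, 14, 32, z, b, 3, m), (z, 14, 32, z, b, 3, y), (z, 14, 32, z, b, 3, z)}
Keep only column(s) D, G, F: {(14, b, a), (14, b, m), (14, b, y), (14, b, z)}

{(14, b, a), (14, b, m), (14, b, y), (14, b, z)}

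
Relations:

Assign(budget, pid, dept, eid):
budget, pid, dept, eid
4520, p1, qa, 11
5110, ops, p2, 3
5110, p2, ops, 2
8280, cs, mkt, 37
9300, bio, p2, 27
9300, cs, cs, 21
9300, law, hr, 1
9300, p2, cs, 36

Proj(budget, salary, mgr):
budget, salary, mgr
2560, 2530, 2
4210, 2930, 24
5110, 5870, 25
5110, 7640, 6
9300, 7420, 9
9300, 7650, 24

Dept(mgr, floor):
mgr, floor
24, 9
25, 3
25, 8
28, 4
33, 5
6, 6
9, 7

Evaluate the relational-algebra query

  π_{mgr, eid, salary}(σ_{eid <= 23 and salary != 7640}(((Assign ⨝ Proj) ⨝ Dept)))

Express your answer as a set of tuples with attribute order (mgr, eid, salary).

{(24, 1, 7650), (24, 21, 7650), (25, 2, 5870), (25, 3, 5870), (9, 1, 7420), (9, 21, 7420)}

Assign ⋈ Proj (natural join on budget): {(5110, ops, p2, 3, 5870, 25), (5110, ops, p2, 3, 7640, 6), (5110, p2, ops, 2, 5870, 25), (5110, p2, ops, 2, 7640, 6), (9300, bio, p2, 27, 7420, 9), (9300, bio, p2, 27, 7650, 24), (9300, cs, cs, 21, 7420, 9), (9300, cs, cs, 21, 7650, 24), (9300, law, hr, 1, 7420, 9), (9300, law, hr, 1, 7650, 24), (9300, p2, cs, 36, 7420, 9), (9300, p2, cs, 36, 7650, 24)}
(Assign ⨝ Proj) ⋈ Dept (natural join on mgr): {(5110, ops, p2, 3, 5870, 25, 3), (5110, ops, p2, 3, 5870, 25, 8), (5110, ops, p2, 3, 7640, 6, 6), (5110, p2, ops, 2, 5870, 25, 3), (5110, p2, ops, 2, 5870, 25, 8), (5110, p2, ops, 2, 7640, 6, 6), (9300, bio, p2, 27, 7420, 9, 7), (9300, bio, p2, 27, 7650, 24, 9), (9300, cs, cs, 21, 7420, 9, 7), (9300, cs, cs, 21, 7650, 24, 9), (9300, law, hr, 1, 7420, 9, 7), (9300, law, hr, 1, 7650, 24, 9), (9300, p2, cs, 36, 7420, 9, 7), (9300, p2, cs, 36, 7650, 24, 9)}
Filtering on eid <= 23 and salary != 7640 leaves {(5110, ops, p2, 3, 5870, 25, 3), (5110, ops, p2, 3, 5870, 25, 8), (5110, p2, ops, 2, 5870, 25, 3), (5110, p2, ops, 2, 5870, 25, 8), (9300, cs, cs, 21, 7420, 9, 7), (9300, cs, cs, 21, 7650, 24, 9), (9300, law, hr, 1, 7420, 9, 7), (9300, law, hr, 1, 7650, 24, 9)}.
Keep only column(s) mgr, eid, salary (2 duplicate(s) eliminated): {(24, 1, 7650), (24, 21, 7650), (25, 2, 5870), (25, 3, 5870), (9, 1, 7420), (9, 21, 7420)}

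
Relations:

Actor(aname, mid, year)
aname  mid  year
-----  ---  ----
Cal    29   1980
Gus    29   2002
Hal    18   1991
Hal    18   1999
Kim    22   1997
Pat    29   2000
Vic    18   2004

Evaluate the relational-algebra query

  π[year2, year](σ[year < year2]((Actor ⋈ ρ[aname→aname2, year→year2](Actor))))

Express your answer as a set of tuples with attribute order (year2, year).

{(1999, 1991), (2000, 1980), (2002, 1980), (2002, 2000), (2004, 1991), (2004, 1999)}

ρ[aname→aname2, year→year2]: schema becomes (aname2, mid, year2); tuples unchanged.
Actor ⋈ ρ[aname→aname2, year→year2](Actor) (natural join on mid): {(Cal, 29, 1980, Cal, 1980), (Cal, 29, 1980, Gus, 2002), (Cal, 29, 1980, Pat, 2000), (Gus, 29, 2002, Cal, 1980), (Gus, 29, 2002, Gus, 2002), (Gus, 29, 2002, Pat, 2000), (Hal, 18, 1991, Hal, 1991), (Hal, 18, 1991, Hal, 1999), (Hal, 18, 1991, Vic, 2004), (Hal, 18, 1999, Hal, 1991), (Hal, 18, 1999, Hal, 1999), (Hal, 18, 1999, Vic, 2004), (Kim, 22, 1997, Kim, 1997), (Pat, 29, 2000, Cal, 1980), (Pat, 29, 2000, Gus, 2002), (Pat, 29, 2000, Pat, 2000), (Vic, 18, 2004, Hal, 1991), (Vic, 18, 2004, Hal, 1999), (Vic, 18, 2004, Vic, 2004)}
Selection year < year2: {(Cal, 29, 1980, Gus, 2002), (Cal, 29, 1980, Pat, 2000), (Hal, 18, 1991, Hal, 1999), (Hal, 18, 1991, Vic, 2004), (Hal, 18, 1999, Vic, 2004), (Pat, 29, 2000, Gus, 2002)}
π[year2, year]: project onto (year2, year) → {(1999, 1991), (2000, 1980), (2002, 1980), (2002, 2000), (2004, 1991), (2004, 1999)}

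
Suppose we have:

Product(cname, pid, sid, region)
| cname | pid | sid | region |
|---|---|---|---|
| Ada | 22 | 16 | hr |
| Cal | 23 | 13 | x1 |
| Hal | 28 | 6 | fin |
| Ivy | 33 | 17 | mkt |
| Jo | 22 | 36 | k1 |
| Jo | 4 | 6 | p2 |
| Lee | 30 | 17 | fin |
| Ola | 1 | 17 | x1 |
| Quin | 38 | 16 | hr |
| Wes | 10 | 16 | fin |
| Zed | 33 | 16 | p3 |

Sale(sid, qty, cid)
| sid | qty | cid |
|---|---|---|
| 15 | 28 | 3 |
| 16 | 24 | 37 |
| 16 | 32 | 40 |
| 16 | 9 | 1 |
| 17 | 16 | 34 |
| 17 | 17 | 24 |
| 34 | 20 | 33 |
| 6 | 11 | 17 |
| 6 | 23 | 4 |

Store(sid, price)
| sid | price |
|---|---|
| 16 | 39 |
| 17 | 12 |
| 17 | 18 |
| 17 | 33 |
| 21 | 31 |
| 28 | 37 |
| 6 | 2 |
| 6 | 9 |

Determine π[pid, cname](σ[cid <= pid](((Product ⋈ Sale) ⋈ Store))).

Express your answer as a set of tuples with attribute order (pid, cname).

{(10, Wes), (22, Ada), (28, Hal), (30, Lee), (33, Ivy), (33, Zed), (38, Quin), (4, Jo)}

Product ⋈ Sale (natural join on sid): {(Ada, 22, 16, hr, 24, 37), (Ada, 22, 16, hr, 32, 40), (Ada, 22, 16, hr, 9, 1), (Hal, 28, 6, fin, 11, 17), (Hal, 28, 6, fin, 23, 4), (Ivy, 33, 17, mkt, 16, 34), (Ivy, 33, 17, mkt, 17, 24), (Jo, 4, 6, p2, 11, 17), (Jo, 4, 6, p2, 23, 4), (Lee, 30, 17, fin, 16, 34), (Lee, 30, 17, fin, 17, 24), (Ola, 1, 17, x1, 16, 34), (Ola, 1, 17, x1, 17, 24), (Quin, 38, 16, hr, 24, 37), (Quin, 38, 16, hr, 32, 40), (Quin, 38, 16, hr, 9, 1), (Wes, 10, 16, fin, 24, 37), (Wes, 10, 16, fin, 32, 40), (Wes, 10, 16, fin, 9, 1), (Zed, 33, 16, p3, 24, 37), (Zed, 33, 16, p3, 32, 40), (Zed, 33, 16, p3, 9, 1)}
(Product ⋈ Sale) ⋈ Store (natural join on sid): {(Ada, 22, 16, hr, 24, 37, 39), (Ada, 22, 16, hr, 32, 40, 39), (Ada, 22, 16, hr, 9, 1, 39), (Hal, 28, 6, fin, 11, 17, 2), (Hal, 28, 6, fin, 11, 17, 9), (Hal, 28, 6, fin, 23, 4, 2), (Hal, 28, 6, fin, 23, 4, 9), (Ivy, 33, 17, mkt, 16, 34, 12), (Ivy, 33, 17, mkt, 16, 34, 18), (Ivy, 33, 17, mkt, 16, 34, 33), (Ivy, 33, 17, mkt, 17, 24, 12), (Ivy, 33, 17, mkt, 17, 24, 18), (Ivy, 33, 17, mkt, 17, 24, 33), (Jo, 4, 6, p2, 11, 17, 2), (Jo, 4, 6, p2, 11, 17, 9), (Jo, 4, 6, p2, 23, 4, 2), (Jo, 4, 6, p2, 23, 4, 9), (Lee, 30, 17, fin, 16, 34, 12), (Lee, 30, 17, fin, 16, 34, 18), (Lee, 30, 17, fin, 16, 34, 33), (Lee, 30, 17, fin, 17, 24, 12), (Lee, 30, 17, fin, 17, 24, 18), (Lee, 30, 17, fin, 17, 24, 33), (Ola, 1, 17, x1, 16, 34, 12), (Ola, 1, 17, x1, 16, 34, 18), (Ola, 1, 17, x1, 16, 34, 33), (Ola, 1, 17, x1, 17, 24, 12), (Ola, 1, 17, x1, 17, 24, 18), (Ola, 1, 17, x1, 17, 24, 33), (Quin, 38, 16, hr, 24, 37, 39), (Quin, 38, 16, hr, 32, 40, 39), (Quin, 38, 16, hr, 9, 1, 39), (Wes, 10, 16, fin, 24, 37, 39), (Wes, 10, 16, fin, 32, 40, 39), (Wes, 10, 16, fin, 9, 1, 39), (Zed, 33, 16, p3, 24, 37, 39), (Zed, 33, 16, p3, 32, 40, 39), (Zed, 33, 16, p3, 9, 1, 39)}
Apply σ_{cid <= pid}; surviving tuples: {(Ada, 22, 16, hr, 9, 1, 39), (Hal, 28, 6, fin, 11, 17, 2), (Hal, 28, 6, fin, 11, 17, 9), (Hal, 28, 6, fin, 23, 4, 2), (Hal, 28, 6, fin, 23, 4, 9), (Ivy, 33, 17, mkt, 17, 24, 12), (Ivy, 33, 17, mkt, 17, 24, 18), (Ivy, 33, 17, mkt, 17, 24, 33), (Jo, 4, 6, p2, 23, 4, 2), (Jo, 4, 6, p2, 23, 4, 9), (Lee, 30, 17, fin, 17, 24, 12), (Lee, 30, 17, fin, 17, 24, 18), (Lee, 30, 17, fin, 17, 24, 33), (Quin, 38, 16, hr, 24, 37, 39), (Quin, 38, 16, hr, 9, 1, 39), (Wes, 10, 16, fin, 9, 1, 39), (Zed, 33, 16, p3, 9, 1, 39)}
Keep only column(s) pid, cname (9 duplicate(s) eliminated): {(10, Wes), (22, Ada), (28, Hal), (30, Lee), (33, Ivy), (33, Zed), (38, Quin), (4, Jo)}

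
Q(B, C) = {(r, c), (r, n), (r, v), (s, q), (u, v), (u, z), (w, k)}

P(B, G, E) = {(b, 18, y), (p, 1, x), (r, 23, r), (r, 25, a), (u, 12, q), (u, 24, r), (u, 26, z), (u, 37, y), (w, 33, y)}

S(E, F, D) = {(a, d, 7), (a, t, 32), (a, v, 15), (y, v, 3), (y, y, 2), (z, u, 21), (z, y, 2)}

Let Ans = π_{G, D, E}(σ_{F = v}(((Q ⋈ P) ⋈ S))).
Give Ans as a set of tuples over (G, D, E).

{(25, 15, a), (33, 3, y), (37, 3, y)}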